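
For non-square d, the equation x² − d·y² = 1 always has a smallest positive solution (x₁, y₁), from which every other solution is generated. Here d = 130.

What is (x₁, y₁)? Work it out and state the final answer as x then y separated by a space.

d=130: √d = [11; 2,2,22] (ℓ=3, odd), read p_5/q_5
step 0: (11, 1)  from 11·(1,0) + (0,1)
step 1: (23, 2)  from 2·(11,1) + (1,0)
step 2: (57, 5)  from 2·(23,2) + (11,1)
step 3: (1277, 112)  from 22·(57,5) + (23,2)
step 4: (2611, 229)  from 2·(1277,112) + (57,5)
step 5: (6499, 570)  from 2·(2611,229) + (1277,112)
→ (6499, 570).  Check: 6499²=42237001, 130·570²=42237000, difference 1.

6499 570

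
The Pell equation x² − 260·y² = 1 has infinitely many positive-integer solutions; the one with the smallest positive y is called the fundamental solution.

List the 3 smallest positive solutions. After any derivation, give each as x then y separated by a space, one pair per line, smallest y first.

129 8
33281 2064
8586369 532504

d=260: √d = [16; 8,32] (ℓ=2, even), read p_1/q_1
k=0  a_k=16  p_k/q_k = 16/1
k=1  a_k=8  p_k/q_k = 129/8
fundamental: x₁=129, y₁=8  (since 16641 − 260·64 = 1)
(x_2, y_2) = (129·129 + 260·8·8, 129·8 + 8·129) = (33281, 2064)
(x_3, y_3) = (129·33281 + 260·8·2064, 129·2064 + 8·33281) = (8586369, 532504)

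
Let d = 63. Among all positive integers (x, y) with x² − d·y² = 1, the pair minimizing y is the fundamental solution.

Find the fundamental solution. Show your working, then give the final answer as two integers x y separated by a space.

8 1

[7; 1,14] for √63; ℓ=2 ⇒ convergent index 1
i=0: a=7 ⇒ p=7, q=1
i=1: a=1 ⇒ p=8, q=1
(x₁, y₁) = (8, 1);  8² − 63·1² = 1 ✓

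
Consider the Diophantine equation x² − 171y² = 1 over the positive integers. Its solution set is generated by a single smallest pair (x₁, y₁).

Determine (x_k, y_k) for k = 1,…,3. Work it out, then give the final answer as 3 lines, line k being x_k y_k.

d=171: √d = [13; 13,26] (ℓ=2, even), read p_1/q_1
step 0: (13, 1)  from 13·(1,0) + (0,1)
step 1: (170, 13)  from 13·(13,1) + (1,0)
→ (170, 13).  Check: 170²=28900, 171·13²=28899, difference 1.
k=2:  x_2 = 170·170+171·13·13 = 57799,  y_2 = 170·13+13·170 = 4420
k=3:  x_3 = 170·57799+171·13·4420 = 19651490,  y_3 = 170·4420+13·57799 = 1502787

170 13
57799 4420
19651490 1502787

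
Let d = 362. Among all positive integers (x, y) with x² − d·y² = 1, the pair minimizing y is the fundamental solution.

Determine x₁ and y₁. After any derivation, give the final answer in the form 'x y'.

723 38

[19; 38] for √362; ℓ=1 ⇒ convergent index 1
i=0: a=19 ⇒ p=19, q=1
i=1: a=38 ⇒ p=723, q=38
(x₁, y₁) = (723, 38);  723² − 362·38² = 1 ✓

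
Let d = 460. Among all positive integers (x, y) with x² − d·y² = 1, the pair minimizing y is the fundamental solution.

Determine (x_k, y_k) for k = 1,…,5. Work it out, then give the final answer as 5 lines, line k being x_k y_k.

√460 → a₀=21, period (2,4,3,1,2,10,2,1,3,4,2,42); ℓ=12 even so k=11
a_0=21:  p_0=21·1+0=21,  q_0=21·0+1=1
…
a_3=3:  p_3=3·193+43=622,  q_3=3·9+2=29
a_4=1:  p_4=1·622+193=815,  q_4=1·29+9=38
a_5=2:  p_5=2·815+622=2252,  q_5=2·38+29=105
…
a_7=2:  p_7=2·23335+2252=48922,  q_7=2·1088+105=2281
a_8=1:  p_8=1·48922+23335=72257,  q_8=1·2281+1088=3369
…
a_10=4:  p_10=4·265693+72257=1135029,  q_10=4·12388+3369=52921
a_11=2:  p_11=2·1135029+265693=2535751,  q_11=2·52921+12388=118230
fundamental: x₁=2535751, y₁=118230  (since 6430033134001 − 460·13978332900 = 1)
(2535751+118230√460)^2 = 12860066268001 + 599603681460√460
(2535751+118230√460)^3 = 65219851798297071751 + 3040891269731634690√460
(2535751+118230√460)^4 = 330762608834754335913072001 + 15421886156225925189922920√460
(2535751+118230√460)^5 = 1677463232230609064240018182143751 + 78212126485069051161274736991150√460

2535751 118230
12860066268001 599603681460
65219851798297071751 3040891269731634690
330762608834754335913072001 15421886156225925189922920
1677463232230609064240018182143751 78212126485069051161274736991150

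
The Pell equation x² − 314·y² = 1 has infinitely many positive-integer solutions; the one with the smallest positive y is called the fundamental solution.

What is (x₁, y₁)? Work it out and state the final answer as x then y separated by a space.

[17; 1,2,1,1,2,1,34] for √314; ℓ=7 ⇒ convergent index 13
k=0  a_k=17  p_k/q_k = 17/1
…
k=2  a_k=2  p_k/q_k = 53/3
…
k=4  a_k=1  p_k/q_k = 124/7
…
k=8  a_k=1  p_k/q_k = 15824/893
…
k=10  a_k=1  p_k/q_k = 62853/3547
k=11  a_k=1  p_k/q_k = 109882/6201
k=12  a_k=2  p_k/q_k = 282617/15949
k=13  a_k=1  p_k/q_k = 392499/22150
→ (392499, 22150).  Check: 392499²=154055465001, 314·22150²=154055465000, difference 1.

392499 22150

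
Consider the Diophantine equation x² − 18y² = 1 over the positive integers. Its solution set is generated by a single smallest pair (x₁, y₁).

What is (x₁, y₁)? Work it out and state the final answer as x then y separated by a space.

17 4

√18 = [4; 4,8, …], period ℓ=2 (even) → k=1
k=0  a_k=4  p_k/q_k = 4/1
k=1  a_k=4  p_k/q_k = 17/4
→ (17, 4).  Check: 17²=289, 18·4²=288, difference 1.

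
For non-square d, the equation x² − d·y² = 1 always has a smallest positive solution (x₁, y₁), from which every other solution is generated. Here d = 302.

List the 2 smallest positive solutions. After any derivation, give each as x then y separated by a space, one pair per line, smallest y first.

√302 → a₀=17, period (2,1,1,1,4,…,1,2,34); ℓ=16 even so k=15
k=0  a_k=17  p_k/q_k = 17/1
k=1  a_k=2  p_k/q_k = 35/2
k=2  a_k=1  p_k/q_k = 52/3
k=3  a_k=1  p_k/q_k = 87/5
k=4  a_k=1  p_k/q_k = 139/8
…
k=8  a_k=16  p_k/q_k = 34513/1986
…
k=10  a_k=2  p_k/q_k = 107675/6196
k=11  a_k=4  p_k/q_k = 467281/26889
k=12  a_k=1  p_k/q_k = 574956/33085
…
k=14  a_k=1  p_k/q_k = 1617193/93059
k=15  a_k=2  p_k/q_k = 4276623/246092
(x₁, y₁) = (4276623, 246092);  4276623² − 302·246092² = 1 ✓
k=2:  x_2 = 4276623·4276623+302·246092·246092 = 36579008568257,  y_2 = 4276623·246092+246092·4276623 = 2104885414632

4276623 246092
36579008568257 2104885414632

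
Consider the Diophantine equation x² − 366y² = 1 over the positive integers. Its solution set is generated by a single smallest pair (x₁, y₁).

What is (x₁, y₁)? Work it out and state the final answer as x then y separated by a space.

√366 = [19; 7,1,1,1,2,12,2,1,1,1,7,38, …], period ℓ=12 (even) → k=11
a_0=19:  p_0=19·1+0=19,  q_0=19·0+1=1
a_1=7:  p_1=7·19+1=134,  q_1=7·1+0=7
a_2=1:  p_2=1·134+19=153,  q_2=1·7+1=8
…
a_4=1:  p_4=1·287+153=440,  q_4=1·15+8=23
…
a_6=12:  p_6=12·1167+440=14444,  q_6=12·61+23=755
…
a_10=1:  p_10=1·74554+44499=119053,  q_10=1·3897+2326=6223
a_11=7:  p_11=7·119053+74554=907925,  q_11=7·6223+3897=47458
fundamental: x₁=907925, y₁=47458  (since 824327805625 − 366·2252261764 = 1)

907925 47458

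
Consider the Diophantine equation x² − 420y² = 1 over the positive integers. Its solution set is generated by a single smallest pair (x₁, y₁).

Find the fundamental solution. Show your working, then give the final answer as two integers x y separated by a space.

√420 = [20; 2,40, …], period ℓ=2 (even) → k=1
k=0  a_k=20  p_k/q_k = 20/1
k=1  a_k=2  p_k/q_k = 41/2
→ (41, 2).  Check: 41²=1681, 420·2²=1680, difference 1.

41 2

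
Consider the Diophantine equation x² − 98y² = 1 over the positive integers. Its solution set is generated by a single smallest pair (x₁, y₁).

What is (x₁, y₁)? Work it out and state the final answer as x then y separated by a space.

99 10

d=98: √d = [9; 1,8,1,18] (ℓ=4, even), read p_3/q_3
step 0: (9, 1)  from 9·(1,0) + (0,1)
…
step 2: (89, 9)  from 8·(10,1) + (9,1)
step 3: (99, 10)  from 1·(89,9) + (10,1)
→ (99, 10).  Check: 99²=9801, 98·10²=9800, difference 1.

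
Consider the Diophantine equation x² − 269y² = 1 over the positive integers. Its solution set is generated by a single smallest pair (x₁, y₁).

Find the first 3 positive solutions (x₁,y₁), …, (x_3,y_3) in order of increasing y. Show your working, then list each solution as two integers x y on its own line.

√269 = [16; 2,2,32, …], period ℓ=3 (odd) → k=5
i=0: a=16 ⇒ p=16, q=1
i=1: a=2 ⇒ p=33, q=2
…
i=3: a=32 ⇒ p=2657, q=162
i=4: a=2 ⇒ p=5396, q=329
i=5: a=2 ⇒ p=13449, q=820
fundamental: x₁=13449, y₁=820  (since 180875601 − 269·672400 = 1)
(13449+820√269)^2 = 361751201 + 22056360√269
(13449+820√269)^3 = 9730383791049 + 593271970460√269

13449 820
361751201 22056360
9730383791049 593271970460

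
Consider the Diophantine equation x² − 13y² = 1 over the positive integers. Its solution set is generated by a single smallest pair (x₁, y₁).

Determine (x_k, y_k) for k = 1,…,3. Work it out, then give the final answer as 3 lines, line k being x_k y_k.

d=13: √d = [3; 1,1,1,1,6] (ℓ=5, odd), read p_9/q_9
i=0: a=3 ⇒ p=3, q=1
…
i=2: a=1 ⇒ p=7, q=2
…
i=4: a=1 ⇒ p=18, q=5
i=5: a=6 ⇒ p=119, q=33
…
i=7: a=1 ⇒ p=256, q=71
i=8: a=1 ⇒ p=393, q=109
i=9: a=1 ⇒ p=649, q=180
→ (649, 180).  Check: 649²=421201, 13·180²=421200, difference 1.
k=2:  x_2 = 649·649+13·180·180 = 842401,  y_2 = 649·180+180·649 = 233640
k=3:  x_3 = 649·842401+13·180·233640 = 1093435849,  y_3 = 649·233640+180·842401 = 303264540

649 180
842401 233640
1093435849 303264540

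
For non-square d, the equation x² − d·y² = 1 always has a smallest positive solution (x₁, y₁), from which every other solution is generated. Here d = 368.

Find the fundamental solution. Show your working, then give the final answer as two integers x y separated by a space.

[19; 5,2,5,38] for √368; ℓ=4 ⇒ convergent index 3
a_0=19:  p_0=19·1+0=19,  q_0=19·0+1=1
a_1=5:  p_1=5·19+1=96,  q_1=5·1+0=5
a_2=2:  p_2=2·96+19=211,  q_2=2·5+1=11
a_3=5:  p_3=5·211+96=1151,  q_3=5·11+5=60
fundamental: x₁=1151, y₁=60  (since 1324801 − 368·3600 = 1)

1151 60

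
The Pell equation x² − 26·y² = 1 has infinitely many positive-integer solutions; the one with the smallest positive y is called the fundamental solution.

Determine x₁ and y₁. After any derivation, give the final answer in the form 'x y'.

51 10

√26 = [5; 10, …], period ℓ=1 (odd) → k=1
k=0  a_k=5  p_k/q_k = 5/1
k=1  a_k=10  p_k/q_k = 51/10
fundamental: x₁=51, y₁=10  (since 2601 − 26·100 = 1)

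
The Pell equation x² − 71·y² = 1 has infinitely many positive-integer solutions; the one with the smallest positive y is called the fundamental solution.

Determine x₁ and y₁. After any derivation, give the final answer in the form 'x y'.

3480 413

√71 = [8; 2,2,1,7,1,2,2,16, …], period ℓ=8 (even) → k=7
k=0  a_k=8  p_k/q_k = 8/1
k=1  a_k=2  p_k/q_k = 17/2
k=2  a_k=2  p_k/q_k = 42/5
k=3  a_k=1  p_k/q_k = 59/7
k=4  a_k=7  p_k/q_k = 455/54
…
k=6  a_k=2  p_k/q_k = 1483/176
k=7  a_k=2  p_k/q_k = 3480/413
→ (3480, 413).  Check: 3480²=12110400, 71·413²=12110399, difference 1.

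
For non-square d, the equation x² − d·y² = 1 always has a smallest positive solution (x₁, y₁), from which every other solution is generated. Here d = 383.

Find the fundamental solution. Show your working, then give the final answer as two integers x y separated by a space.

18768 959

d=383: √d = [19; 1,1,3,19,3,1,1,38] (ℓ=8, even), read p_7/q_7
a_0=19:  p_0=19·1+0=19,  q_0=19·0+1=1
…
a_2=1:  p_2=1·20+19=39,  q_2=1·1+1=2
a_3=3:  p_3=3·39+20=137,  q_3=3·2+1=7
…
a_6=1:  p_6=1·8063+2642=10705,  q_6=1·412+135=547
a_7=1:  p_7=1·10705+8063=18768,  q_7=1·547+412=959
fundamental: x₁=18768, y₁=959  (since 352237824 − 383·919681 = 1)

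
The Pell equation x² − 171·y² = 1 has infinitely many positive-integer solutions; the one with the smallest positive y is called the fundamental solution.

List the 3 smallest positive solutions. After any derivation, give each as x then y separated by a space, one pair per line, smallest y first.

√171 = [13; 13,26, …], period ℓ=2 (even) → k=1
a_0=13:  p_0=13·1+0=13,  q_0=13·0+1=1
a_1=13:  p_1=13·13+1=170,  q_1=13·1+0=13
(x₁, y₁) = (170, 13);  170² − 171·13² = 1 ✓
n=2: (170,13)∘(170,13) = (170·170+171·13·13, 170·13+13·170) = (57799,4420)
n=3: (57799,4420)∘(170,13) = (170·57799+171·13·4420, 170·4420+13·57799) = (19651490,1502787)

170 13
57799 4420
19651490 1502787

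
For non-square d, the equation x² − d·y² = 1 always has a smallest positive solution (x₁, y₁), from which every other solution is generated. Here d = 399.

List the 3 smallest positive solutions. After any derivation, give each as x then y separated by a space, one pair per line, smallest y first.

20 1
799 40
31940 1599

√399 → a₀=19, period (1,38); ℓ=2 even so k=1
step 0: (19, 1)  from 19·(1,0) + (0,1)
step 1: (20, 1)  from 1·(19,1) + (1,0)
→ (20, 1).  Check: 20²=400, 399·1²=399, difference 1.
(x_2, y_2) = (20·20 + 399·1·1, 20·1 + 1·20) = (799, 40)
(x_3, y_3) = (20·799 + 399·1·40, 20·40 + 1·799) = (31940, 1599)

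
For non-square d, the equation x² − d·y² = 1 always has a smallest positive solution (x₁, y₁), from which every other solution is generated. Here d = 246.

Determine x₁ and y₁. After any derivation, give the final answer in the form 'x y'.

[15; 1,2,5,1,14,1,5,2,1,30] for √246; ℓ=10 ⇒ convergent index 9
a_0=15:  p_0=15·1+0=15,  q_0=15·0+1=1
…
a_4=1:  p_4=1·251+47=298,  q_4=1·16+3=19
a_5=14:  p_5=14·298+251=4423,  q_5=14·19+16=282
…
a_8=2:  p_8=2·28028+4721=60777,  q_8=2·1787+301=3875
a_9=1:  p_9=1·60777+28028=88805,  q_9=1·3875+1787=5662
(x₁, y₁) = (88805, 5662);  88805² − 246·5662² = 1 ✓

88805 5662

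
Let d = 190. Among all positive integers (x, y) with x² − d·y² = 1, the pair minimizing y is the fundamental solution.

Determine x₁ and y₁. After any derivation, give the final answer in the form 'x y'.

52021 3774

[13; 1,3,1,1,1,…,3,1,26] for √190; ℓ=14 ⇒ convergent index 13
a_0=13:  p_0=13·1+0=13,  q_0=13·0+1=1
a_1=1:  p_1=1·13+1=14,  q_1=1·1+0=1
a_2=3:  p_2=3·14+13=55,  q_2=3·1+1=4
…
a_4=1:  p_4=1·69+55=124,  q_4=1·5+4=9
a_5=1:  p_5=1·124+69=193,  q_5=1·9+5=14
…
a_12=3:  p_12=3·11234+7085=40787,  q_12=3·815+514=2959
a_13=1:  p_13=1·40787+11234=52021,  q_13=1·2959+815=3774
→ (52021, 3774).  Check: 52021²=2706184441, 190·3774²=2706184440, difference 1.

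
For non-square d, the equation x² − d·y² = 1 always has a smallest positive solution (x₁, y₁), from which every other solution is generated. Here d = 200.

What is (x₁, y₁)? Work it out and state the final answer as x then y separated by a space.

99 7

√200 = [14; 7,28, …], period ℓ=2 (even) → k=1
step 0: (14, 1)  from 14·(1,0) + (0,1)
step 1: (99, 7)  from 7·(14,1) + (1,0)
(x₁, y₁) = (99, 7);  99² − 200·7² = 1 ✓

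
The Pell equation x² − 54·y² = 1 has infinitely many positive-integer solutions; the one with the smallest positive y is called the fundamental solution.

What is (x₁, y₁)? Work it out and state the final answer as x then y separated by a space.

485 66

√54 → a₀=7, period (2,1,6,1,2,14); ℓ=6 even so k=5
a_0=7:  p_0=7·1+0=7,  q_0=7·0+1=1
…
a_3=6:  p_3=6·22+15=147,  q_3=6·3+2=20
a_4=1:  p_4=1·147+22=169,  q_4=1·20+3=23
a_5=2:  p_5=2·169+147=485,  q_5=2·23+20=66
→ (485, 66).  Check: 485²=235225, 54·66²=235224, difference 1.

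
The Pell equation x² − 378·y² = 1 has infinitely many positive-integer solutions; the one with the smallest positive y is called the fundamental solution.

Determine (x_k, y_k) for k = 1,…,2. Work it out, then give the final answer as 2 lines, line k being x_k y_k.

√378 → a₀=19, period (2,3,1,4,1,3,2,38); ℓ=8 even so k=7
i=0: a=19 ⇒ p=19, q=1
…
i=2: a=3 ⇒ p=136, q=7
…
i=4: a=4 ⇒ p=836, q=43
i=5: a=1 ⇒ p=1011, q=52
i=6: a=3 ⇒ p=3869, q=199
i=7: a=2 ⇒ p=8749, q=450
fundamental: x₁=8749, y₁=450  (since 76545001 − 378·202500 = 1)
n=2: (8749,450)∘(8749,450) = (8749·8749+378·450·450, 8749·450+450·8749) = (153090001,7874100)

8749 450
153090001 7874100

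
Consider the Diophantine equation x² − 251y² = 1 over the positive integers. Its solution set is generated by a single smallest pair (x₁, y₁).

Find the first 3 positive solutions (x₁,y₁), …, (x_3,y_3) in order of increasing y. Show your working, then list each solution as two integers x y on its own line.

[15; 1,5,2,1,2,…,5,1,30] for √251; ℓ=14 ⇒ convergent index 13
i=0: a=15 ⇒ p=15, q=1
…
i=2: a=5 ⇒ p=95, q=6
i=3: a=2 ⇒ p=206, q=13
i=4: a=1 ⇒ p=301, q=19
…
i=7: a=15 ⇒ p=29563, q=1866
i=8: a=2 ⇒ p=61043, q=3853
…
i=10: a=1 ⇒ p=212692, q=13425
i=11: a=2 ⇒ p=577033, q=36422
i=12: a=5 ⇒ p=3097857, q=195535
i=13: a=1 ⇒ p=3674890, q=231957
→ (3674890, 231957).  Check: 3674890²=13504816512100, 251·231957²=13504816512099, difference 1.
n=2: (3674890,231957)∘(3674890,231957) = (3674890·3674890+251·231957·231957, 3674890·231957+231957·3674890) = (27009633024199,1704832919460)
n=3: (27009633024199,1704832919460)∘(3674890,231957) = (3674890·27009633024199+251·231957·1704832919460, 3674890·1704832919460+231957·27009633024199) = (198514860608593651330,12530146894788486843)

3674890 231957
27009633024199 1704832919460
198514860608593651330 12530146894788486843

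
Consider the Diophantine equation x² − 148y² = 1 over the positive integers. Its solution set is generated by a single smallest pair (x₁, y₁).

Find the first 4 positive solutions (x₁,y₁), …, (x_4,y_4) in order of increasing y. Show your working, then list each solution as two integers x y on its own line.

73 6
10657 876
1555849 127890
227143297 18671064

[12; 6,24] for √148; ℓ=2 ⇒ convergent index 1
i=0: a=12 ⇒ p=12, q=1
i=1: a=6 ⇒ p=73, q=6
fundamental: x₁=73, y₁=6  (since 5329 − 148·36 = 1)
(x_2, y_2) = (73·73 + 148·6·6, 73·6 + 6·73) = (10657, 876)
(x_3, y_3) = (73·10657 + 148·6·876, 73·876 + 6·10657) = (1555849, 127890)
(x_4, y_4) = (73·1555849 + 148·6·127890, 73·127890 + 6·1555849) = (227143297, 18671064)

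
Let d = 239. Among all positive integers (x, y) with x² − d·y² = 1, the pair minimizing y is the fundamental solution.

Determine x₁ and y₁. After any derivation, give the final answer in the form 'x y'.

6195120 400729

d=239: √d = [15; 2,5,1,2,4,15,4,2,1,5,2,30] (ℓ=12, even), read p_11/q_11
step 0: (15, 1)  from 15·(1,0) + (0,1)
step 1: (31, 2)  from 2·(15,1) + (1,0)
…
step 4: (572, 37)  from 2·(201,13) + (170,11)
…
step 8: (346141, 22390)  from 2·(154117,9969) + (37907,2452)
step 9: (500258, 32359)  from 1·(346141,22390) + (154117,9969)
step 10: (2847431, 184185)  from 5·(500258,32359) + (346141,22390)
step 11: (6195120, 400729)  from 2·(2847431,184185) + (500258,32359)
→ (6195120, 400729).  Check: 6195120²=38379511814400, 239·400729²=38379511814399, difference 1.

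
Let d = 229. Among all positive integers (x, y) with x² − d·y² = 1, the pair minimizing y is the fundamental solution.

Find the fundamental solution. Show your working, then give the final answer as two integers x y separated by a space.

5848201 386460

d=229: √d = [15; 7,1,1,7,30] (ℓ=5, odd), read p_9/q_9
step 0: (15, 1)  from 15·(1,0) + (0,1)
step 1: (106, 7)  from 7·(15,1) + (1,0)
step 2: (121, 8)  from 1·(106,7) + (15,1)
step 3: (227, 15)  from 1·(121,8) + (106,7)
…
step 5: (51527, 3405)  from 30·(1710,113) + (227,15)
…
step 7: (413926, 27353)  from 1·(362399,23948) + (51527,3405)
step 8: (776325, 51301)  from 1·(413926,27353) + (362399,23948)
step 9: (5848201, 386460)  from 7·(776325,51301) + (413926,27353)
→ (5848201, 386460).  Check: 5848201²=34201454936401, 229·386460²=34201454936400, difference 1.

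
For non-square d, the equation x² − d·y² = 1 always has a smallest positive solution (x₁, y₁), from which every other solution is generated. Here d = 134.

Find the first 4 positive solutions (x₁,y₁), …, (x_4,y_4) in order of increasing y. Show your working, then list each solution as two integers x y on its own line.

145925 12606
42588211249 3679061100
12429369452874725 1073733982022394
3627511474778900280001 313369262649556627800

√134 → a₀=11, period (1,1,2,1,3,…,1,1,22); ℓ=14 even so k=13
step 0: (11, 1)  from 11·(1,0) + (0,1)
…
step 5: (301, 26)  from 3·(81,7) + (58,5)
…
step 9: (17630, 1523)  from 3·(4503,389) + (4121,356)
…
step 12: (84029, 7259)  from 1·(61896,5347) + (22133,1912)
step 13: (145925, 12606)  from 1·(84029,7259) + (61896,5347)
→ (145925, 12606).  Check: 145925²=21294105625, 134·12606²=21294105624, difference 1.
(145925+12606√134)^2 = 42588211249 + 3679061100√134
(145925+12606√134)^3 = 12429369452874725 + 1073733982022394√134
(145925+12606√134)^4 = 3627511474778900280001 + 313369262649556627800√134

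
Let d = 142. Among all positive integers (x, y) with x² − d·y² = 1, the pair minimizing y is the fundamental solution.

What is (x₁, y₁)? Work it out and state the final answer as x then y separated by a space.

[11; 1,10,1,22] for √142; ℓ=4 ⇒ convergent index 3
k=0  a_k=11  p_k/q_k = 11/1
…
k=2  a_k=10  p_k/q_k = 131/11
k=3  a_k=1  p_k/q_k = 143/12
fundamental: x₁=143, y₁=12  (since 20449 − 142·144 = 1)

143 12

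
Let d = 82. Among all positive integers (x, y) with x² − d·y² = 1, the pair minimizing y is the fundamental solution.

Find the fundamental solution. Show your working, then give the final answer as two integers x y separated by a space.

163 18

[9; 18] for √82; ℓ=1 ⇒ convergent index 1
a_0=9:  p_0=9·1+0=9,  q_0=9·0+1=1
a_1=18:  p_1=18·9+1=163,  q_1=18·1+0=18
fundamental: x₁=163, y₁=18  (since 26569 − 82·324 = 1)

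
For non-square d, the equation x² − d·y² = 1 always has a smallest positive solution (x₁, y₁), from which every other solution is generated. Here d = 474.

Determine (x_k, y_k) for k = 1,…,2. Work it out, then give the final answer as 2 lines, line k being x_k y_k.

[21; 1,3,2,1,1,…,3,1,42] for √474; ℓ=14 ⇒ convergent index 13
k=0  a_k=21  p_k/q_k = 21/1
k=1  a_k=1  p_k/q_k = 22/1
…
k=3  a_k=2  p_k/q_k = 196/9
…
k=7  a_k=6  p_k/q_k = 5051/232
…
k=12  a_k=3  p_k/q_k = 149331/6859
k=13  a_k=1  p_k/q_k = 193549/8890
fundamental: x₁=193549, y₁=8890  (since 37461215401 − 474·79032100 = 1)
(193549+8890√474)^2 = 74922430801 + 3441301220√474

193549 8890
74922430801 3441301220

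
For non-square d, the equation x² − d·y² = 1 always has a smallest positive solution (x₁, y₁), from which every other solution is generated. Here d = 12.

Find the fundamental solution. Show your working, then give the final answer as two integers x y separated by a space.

[3; 2,6] for √12; ℓ=2 ⇒ convergent index 1
a_0=3:  p_0=3·1+0=3,  q_0=3·0+1=1
a_1=2:  p_1=2·3+1=7,  q_1=2·1+0=2
fundamental: x₁=7, y₁=2  (since 49 − 12·4 = 1)

7 2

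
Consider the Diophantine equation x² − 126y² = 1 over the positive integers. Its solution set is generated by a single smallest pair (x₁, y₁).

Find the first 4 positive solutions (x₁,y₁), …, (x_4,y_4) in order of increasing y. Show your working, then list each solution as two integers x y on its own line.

d=126: √d = [11; 4,2,4,22] (ℓ=4, even), read p_3/q_3
i=0: a=11 ⇒ p=11, q=1
…
i=2: a=2 ⇒ p=101, q=9
i=3: a=4 ⇒ p=449, q=40
→ (449, 40).  Check: 449²=201601, 126·40²=201600, difference 1.
n=2: (449,40)∘(449,40) = (449·449+126·40·40, 449·40+40·449) = (403201,35920)
n=3: (403201,35920)∘(449,40) = (449·403201+126·40·35920, 449·35920+40·403201) = (362074049,32256120)
n=4: (362074049,32256120)∘(449,40) = (449·362074049+126·40·32256120, 449·32256120+40·362074049) = (325142092801,28965959840)

449 40
403201 35920
362074049 32256120
325142092801 28965959840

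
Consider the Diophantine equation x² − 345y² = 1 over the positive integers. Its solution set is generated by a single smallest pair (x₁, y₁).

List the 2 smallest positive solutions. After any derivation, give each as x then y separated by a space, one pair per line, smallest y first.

[18; 1,1,2,1,6,1,2,1,1,36] for √345; ℓ=10 ⇒ convergent index 9
step 0: (18, 1)  from 18·(1,0) + (0,1)
step 1: (19, 1)  from 1·(18,1) + (1,0)
…
step 3: (93, 5)  from 2·(37,2) + (19,1)
step 4: (130, 7)  from 1·(93,5) + (37,2)
step 5: (873, 47)  from 6·(130,7) + (93,5)
…
step 8: (3882, 209)  from 1·(2879,155) + (1003,54)
step 9: (6761, 364)  from 1·(3882,209) + (2879,155)
fundamental: x₁=6761, y₁=364  (since 45711121 − 345·132496 = 1)
(6761+364√345)^2 = 91422241 + 4922008√345

6761 364
91422241 4922008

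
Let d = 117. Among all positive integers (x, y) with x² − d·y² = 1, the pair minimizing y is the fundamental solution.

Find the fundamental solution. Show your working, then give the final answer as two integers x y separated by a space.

√117 = [10; 1,4,2,4,1,20, …], period ℓ=6 (even) → k=5
step 0: (10, 1)  from 10·(1,0) + (0,1)
step 1: (11, 1)  from 1·(10,1) + (1,0)
…
step 3: (119, 11)  from 2·(54,5) + (11,1)
step 4: (530, 49)  from 4·(119,11) + (54,5)
step 5: (649, 60)  from 1·(530,49) + (119,11)
(x₁, y₁) = (649, 60);  649² − 117·60² = 1 ✓

649 60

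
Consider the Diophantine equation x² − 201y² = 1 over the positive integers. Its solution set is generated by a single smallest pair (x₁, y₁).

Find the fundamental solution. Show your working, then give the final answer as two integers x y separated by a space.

√201 → a₀=14, period (5,1,1,1,2,…,1,5,28); ℓ=14 even so k=13
a_0=14:  p_0=14·1+0=14,  q_0=14·0+1=1
a_1=5:  p_1=5·14+1=71,  q_1=5·1+0=5
…
a_7=8:  p_7=8·879+638=7670,  q_7=8·62+45=541
…
a_12=1:  p_12=1·58085+33317=91402,  q_12=1·4097+2350=6447
a_13=5:  p_13=5·91402+58085=515095,  q_13=5·6447+4097=36332
fundamental: x₁=515095, y₁=36332  (since 265322859025 − 201·1320014224 = 1)

515095 36332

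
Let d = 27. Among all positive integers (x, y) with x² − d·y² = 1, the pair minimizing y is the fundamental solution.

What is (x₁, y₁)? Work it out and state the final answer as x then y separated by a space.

26 5

d=27: √d = [5; 5,10] (ℓ=2, even), read p_1/q_1
a_0=5:  p_0=5·1+0=5,  q_0=5·0+1=1
a_1=5:  p_1=5·5+1=26,  q_1=5·1+0=5
fundamental: x₁=26, y₁=5  (since 676 − 27·25 = 1)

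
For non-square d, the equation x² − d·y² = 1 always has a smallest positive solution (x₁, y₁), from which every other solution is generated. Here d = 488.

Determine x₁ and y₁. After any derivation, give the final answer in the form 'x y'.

[22; 11,44] for √488; ℓ=2 ⇒ convergent index 1
i=0: a=22 ⇒ p=22, q=1
i=1: a=11 ⇒ p=243, q=11
→ (243, 11).  Check: 243²=59049, 488·11²=59048, difference 1.

243 11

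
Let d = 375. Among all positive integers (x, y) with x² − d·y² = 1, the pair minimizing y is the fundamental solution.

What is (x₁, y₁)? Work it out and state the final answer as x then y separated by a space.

15124 781

[19; 2,1,2,1,5,1,2,1,2,38] for √375; ℓ=10 ⇒ convergent index 9
a_0=19:  p_0=19·1+0=19,  q_0=19·0+1=1
…
a_3=2:  p_3=2·58+39=155,  q_3=2·3+2=8
…
a_7=2:  p_7=2·1433+1220=4086,  q_7=2·74+63=211
a_8=1:  p_8=1·4086+1433=5519,  q_8=1·211+74=285
a_9=2:  p_9=2·5519+4086=15124,  q_9=2·285+211=781
(x₁, y₁) = (15124, 781);  15124² − 375·781² = 1 ✓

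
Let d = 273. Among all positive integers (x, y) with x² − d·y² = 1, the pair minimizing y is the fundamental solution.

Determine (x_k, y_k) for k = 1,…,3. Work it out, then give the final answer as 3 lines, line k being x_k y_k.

√273 → a₀=16, period (1,1,10,1,1,32); ℓ=6 even so k=5
a_0=16:  p_0=16·1+0=16,  q_0=16·0+1=1
a_1=1:  p_1=1·16+1=17,  q_1=1·1+0=1
a_2=1:  p_2=1·17+16=33,  q_2=1·1+1=2
a_3=10:  p_3=10·33+17=347,  q_3=10·2+1=21
a_4=1:  p_4=1·347+33=380,  q_4=1·21+2=23
a_5=1:  p_5=1·380+347=727,  q_5=1·23+21=44
(x₁, y₁) = (727, 44);  727² − 273·44² = 1 ✓
n=2: (727,44)∘(727,44) = (727·727+273·44·44, 727·44+44·727) = (1057057,63976)
n=3: (1057057,63976)∘(727,44) = (727·1057057+273·44·63976, 727·63976+44·1057057) = (1536960151,93021060)

727 44
1057057 63976
1536960151 93021060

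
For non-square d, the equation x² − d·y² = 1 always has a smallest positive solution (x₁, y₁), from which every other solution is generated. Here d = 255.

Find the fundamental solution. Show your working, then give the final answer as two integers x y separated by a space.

√255 → a₀=15, period (1,30); ℓ=2 even so k=1
a_0=15:  p_0=15·1+0=15,  q_0=15·0+1=1
a_1=1:  p_1=1·15+1=16,  q_1=1·1+0=1
→ (16, 1).  Check: 16²=256, 255·1²=255, difference 1.

16 1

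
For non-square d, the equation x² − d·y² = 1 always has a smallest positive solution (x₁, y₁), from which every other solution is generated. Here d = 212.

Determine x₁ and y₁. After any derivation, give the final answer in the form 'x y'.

66249 4550

d=212: √d = [14; 1,1,3,1,1,…,1,1,28] (ℓ=14, even), read p_13/q_13
i=0: a=14 ⇒ p=14, q=1
i=1: a=1 ⇒ p=15, q=1
i=2: a=1 ⇒ p=29, q=2
…
i=4: a=1 ⇒ p=131, q=9
…
i=8: a=1 ⇒ p=2781, q=191
…
i=10: a=1 ⇒ p=7979, q=548
i=11: a=3 ⇒ p=29135, q=2001
i=12: a=1 ⇒ p=37114, q=2549
i=13: a=1 ⇒ p=66249, q=4550
→ (66249, 4550).  Check: 66249²=4388930001, 212·4550²=4388930000, difference 1.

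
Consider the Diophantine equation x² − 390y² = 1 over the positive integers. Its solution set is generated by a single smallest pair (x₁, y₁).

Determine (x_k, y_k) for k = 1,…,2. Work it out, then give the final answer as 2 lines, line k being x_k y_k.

79 4
12481 632

√390 → a₀=19, period (1,2,1,38); ℓ=4 even so k=3
step 0: (19, 1)  from 19·(1,0) + (0,1)
…
step 2: (59, 3)  from 2·(20,1) + (19,1)
step 3: (79, 4)  from 1·(59,3) + (20,1)
→ (79, 4).  Check: 79²=6241, 390·4²=6240, difference 1.
n=2: (79,4)∘(79,4) = (79·79+390·4·4, 79·4+4·79) = (12481,632)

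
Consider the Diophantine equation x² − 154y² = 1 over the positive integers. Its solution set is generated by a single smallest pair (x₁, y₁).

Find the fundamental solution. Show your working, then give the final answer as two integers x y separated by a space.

21295 1716

[12; 2,2,3,1,2,1,3,2,2,24] for √154; ℓ=10 ⇒ convergent index 9
a_0=12:  p_0=12·1+0=12,  q_0=12·0+1=1
a_1=2:  p_1=2·12+1=25,  q_1=2·1+0=2
a_2=2:  p_2=2·25+12=62,  q_2=2·2+1=5
a_3=3:  p_3=3·62+25=211,  q_3=3·5+2=17
a_4=1:  p_4=1·211+62=273,  q_4=1·17+5=22
a_5=2:  p_5=2·273+211=757,  q_5=2·22+17=61
a_6=1:  p_6=1·757+273=1030,  q_6=1·61+22=83
a_7=3:  p_7=3·1030+757=3847,  q_7=3·83+61=310
a_8=2:  p_8=2·3847+1030=8724,  q_8=2·310+83=703
a_9=2:  p_9=2·8724+3847=21295,  q_9=2·703+310=1716
fundamental: x₁=21295, y₁=1716  (since 453477025 − 154·2944656 = 1)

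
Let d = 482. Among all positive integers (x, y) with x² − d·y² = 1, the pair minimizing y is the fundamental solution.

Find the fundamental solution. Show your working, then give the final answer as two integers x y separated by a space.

√482 = [21; 1,20,1,42, …], period ℓ=4 (even) → k=3
i=0: a=21 ⇒ p=21, q=1
i=1: a=1 ⇒ p=22, q=1
i=2: a=20 ⇒ p=461, q=21
i=3: a=1 ⇒ p=483, q=22
fundamental: x₁=483, y₁=22  (since 233289 − 482·484 = 1)

483 22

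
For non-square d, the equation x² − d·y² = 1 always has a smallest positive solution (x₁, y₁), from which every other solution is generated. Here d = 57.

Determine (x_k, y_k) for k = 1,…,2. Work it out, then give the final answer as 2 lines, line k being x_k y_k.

151 20
45601 6040

d=57: √d = [7; 1,1,4,1,1,14] (ℓ=6, even), read p_5/q_5
step 0: (7, 1)  from 7·(1,0) + (0,1)
…
step 3: (68, 9)  from 4·(15,2) + (8,1)
step 4: (83, 11)  from 1·(68,9) + (15,2)
step 5: (151, 20)  from 1·(83,11) + (68,9)
(x₁, y₁) = (151, 20);  151² − 57·20² = 1 ✓
k=2:  x_2 = 151·151+57·20·20 = 45601,  y_2 = 151·20+20·151 = 6040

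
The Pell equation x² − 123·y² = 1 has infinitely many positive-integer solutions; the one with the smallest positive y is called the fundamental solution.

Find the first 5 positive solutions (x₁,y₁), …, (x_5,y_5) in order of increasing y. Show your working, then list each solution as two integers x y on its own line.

d=123: √d = [11; 11,22] (ℓ=2, even), read p_1/q_1
a_0=11:  p_0=11·1+0=11,  q_0=11·0+1=1
a_1=11:  p_1=11·11+1=122,  q_1=11·1+0=11
(x₁, y₁) = (122, 11);  122² − 123·11² = 1 ✓
(122+11√123)^2 = 29767 + 2684√123
(122+11√123)^3 = 7263026 + 654885√123
(122+11√123)^4 = 1772148577 + 159789256√123
(122+11√123)^5 = 432396989762 + 38987923579√123

122 11
29767 2684
7263026 654885
1772148577 159789256
432396989762 38987923579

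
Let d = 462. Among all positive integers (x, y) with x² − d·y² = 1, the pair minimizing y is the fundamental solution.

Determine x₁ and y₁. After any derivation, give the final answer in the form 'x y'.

d=462: √d = [21; 2,42] (ℓ=2, even), read p_1/q_1
a_0=21:  p_0=21·1+0=21,  q_0=21·0+1=1
a_1=2:  p_1=2·21+1=43,  q_1=2·1+0=2
(x₁, y₁) = (43, 2);  43² − 462·2² = 1 ✓

43 2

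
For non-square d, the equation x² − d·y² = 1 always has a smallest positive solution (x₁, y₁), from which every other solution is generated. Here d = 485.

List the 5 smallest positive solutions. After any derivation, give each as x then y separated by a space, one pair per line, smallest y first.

d=485: √d = [22; 44] (ℓ=1, odd), read p_1/q_1
step 0: (22, 1)  from 22·(1,0) + (0,1)
step 1: (969, 44)  from 44·(22,1) + (1,0)
(x₁, y₁) = (969, 44);  969² − 485·44² = 1 ✓
k=2:  x_2 = 969·969+485·44·44 = 1877921,  y_2 = 969·44+44·969 = 85272
k=3:  x_3 = 969·1877921+485·44·85272 = 3639409929,  y_3 = 969·85272+44·1877921 = 165257092
k=4:  x_4 = 969·3639409929+485·44·165257092 = 7053174564481,  y_4 = 969·165257092+44·3639409929 = 320268159024
k=5:  x_5 = 969·7053174564481+485·44·320268159024 = 13669048666554249,  y_5 = 969·320268159024+44·7053174564481 = 620679526931420

969 44
1877921 85272
3639409929 165257092
7053174564481 320268159024
13669048666554249 620679526931420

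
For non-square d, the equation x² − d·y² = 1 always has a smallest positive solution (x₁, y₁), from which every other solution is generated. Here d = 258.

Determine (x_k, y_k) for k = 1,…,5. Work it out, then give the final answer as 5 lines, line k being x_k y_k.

√258 → a₀=16, period (16,32); ℓ=2 even so k=1
step 0: (16, 1)  from 16·(1,0) + (0,1)
step 1: (257, 16)  from 16·(16,1) + (1,0)
(x₁, y₁) = (257, 16);  257² − 258·16² = 1 ✓
(257+16√258)^2 = 132097 + 8224√258
(257+16√258)^3 = 67897601 + 4227120√258
(257+16√258)^4 = 34899234817 + 2172731456√258
(257+16√258)^5 = 17938138798337 + 1116779741264√258

257 16
132097 8224
67897601 4227120
34899234817 2172731456
17938138798337 1116779741264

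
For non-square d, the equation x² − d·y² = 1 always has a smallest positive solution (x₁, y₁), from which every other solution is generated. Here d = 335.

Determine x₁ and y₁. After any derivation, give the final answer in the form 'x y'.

604 33

√335 → a₀=18, period (3,3,3,36); ℓ=4 even so k=3
step 0: (18, 1)  from 18·(1,0) + (0,1)
step 1: (55, 3)  from 3·(18,1) + (1,0)
step 2: (183, 10)  from 3·(55,3) + (18,1)
step 3: (604, 33)  from 3·(183,10) + (55,3)
→ (604, 33).  Check: 604²=364816, 335·33²=364815, difference 1.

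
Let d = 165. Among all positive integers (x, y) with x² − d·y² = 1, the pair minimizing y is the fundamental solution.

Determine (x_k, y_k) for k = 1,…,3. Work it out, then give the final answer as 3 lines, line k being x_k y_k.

1079 84
2328481 181272
5024860919 391184892

√165 = [12; 1,5,2,5,1,24, …], period ℓ=6 (even) → k=5
i=0: a=12 ⇒ p=12, q=1
…
i=4: a=5 ⇒ p=912, q=71
i=5: a=1 ⇒ p=1079, q=84
→ (1079, 84).  Check: 1079²=1164241, 165·84²=1164240, difference 1.
(x_2, y_2) = (1079·1079 + 165·84·84, 1079·84 + 84·1079) = (2328481, 181272)
(x_3, y_3) = (1079·2328481 + 165·84·181272, 1079·181272 + 84·2328481) = (5024860919, 391184892)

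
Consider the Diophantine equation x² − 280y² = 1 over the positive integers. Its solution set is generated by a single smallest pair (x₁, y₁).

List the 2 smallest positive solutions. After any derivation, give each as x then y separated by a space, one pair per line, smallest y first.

251 15
126001 7530

[16; 1,2,1,2,1,32] for √280; ℓ=6 ⇒ convergent index 5
i=0: a=16 ⇒ p=16, q=1
i=1: a=1 ⇒ p=17, q=1
…
i=4: a=2 ⇒ p=184, q=11
i=5: a=1 ⇒ p=251, q=15
(x₁, y₁) = (251, 15);  251² − 280·15² = 1 ✓
k=2:  x_2 = 251·251+280·15·15 = 126001,  y_2 = 251·15+15·251 = 7530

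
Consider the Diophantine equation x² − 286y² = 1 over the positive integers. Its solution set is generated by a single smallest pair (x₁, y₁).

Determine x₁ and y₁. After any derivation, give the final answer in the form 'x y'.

d=286: √d = [16; 1,10,3,3,2,3,3,10,1,32] (ℓ=10, even), read p_9/q_9
a_0=16:  p_0=16·1+0=16,  q_0=16·0+1=1
a_1=1:  p_1=1·16+1=17,  q_1=1·1+0=1
a_2=10:  p_2=10·17+16=186,  q_2=10·1+1=11
…
a_4=3:  p_4=3·575+186=1911,  q_4=3·34+11=113
a_5=2:  p_5=2·1911+575=4397,  q_5=2·113+34=260
a_6=3:  p_6=3·4397+1911=15102,  q_6=3·260+113=893
a_7=3:  p_7=3·15102+4397=49703,  q_7=3·893+260=2939
a_8=10:  p_8=10·49703+15102=512132,  q_8=10·2939+893=30283
a_9=1:  p_9=1·512132+49703=561835,  q_9=1·30283+2939=33222
fundamental: x₁=561835, y₁=33222  (since 315658567225 − 286·1103701284 = 1)

561835 33222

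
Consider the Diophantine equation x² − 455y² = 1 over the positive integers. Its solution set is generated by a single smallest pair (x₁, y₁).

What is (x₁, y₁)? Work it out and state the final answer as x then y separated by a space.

√455 → a₀=21, period (3,42); ℓ=2 even so k=1
k=0  a_k=21  p_k/q_k = 21/1
k=1  a_k=3  p_k/q_k = 64/3
fundamental: x₁=64, y₁=3  (since 4096 − 455·9 = 1)

64 3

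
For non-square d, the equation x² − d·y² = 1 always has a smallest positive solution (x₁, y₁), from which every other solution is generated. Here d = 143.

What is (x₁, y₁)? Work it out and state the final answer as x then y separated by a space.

[11; 1,22] for √143; ℓ=2 ⇒ convergent index 1
k=0  a_k=11  p_k/q_k = 11/1
k=1  a_k=1  p_k/q_k = 12/1
fundamental: x₁=12, y₁=1  (since 144 − 143·1 = 1)

12 1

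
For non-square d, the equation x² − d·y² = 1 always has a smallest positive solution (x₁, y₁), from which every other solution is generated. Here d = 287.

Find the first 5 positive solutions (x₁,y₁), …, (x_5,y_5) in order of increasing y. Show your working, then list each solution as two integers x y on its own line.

√287 = [16; 1,15,1,32, …], period ℓ=4 (even) → k=3
step 0: (16, 1)  from 16·(1,0) + (0,1)
…
step 2: (271, 16)  from 15·(17,1) + (16,1)
step 3: (288, 17)  from 1·(271,16) + (17,1)
fundamental: x₁=288, y₁=17  (since 82944 − 287·289 = 1)
k=2:  x_2 = 288·288+287·17·17 = 165887,  y_2 = 288·17+17·288 = 9792
k=3:  x_3 = 288·165887+287·17·9792 = 95550624,  y_3 = 288·9792+17·165887 = 5640175
k=4:  x_4 = 288·95550624+287·17·5640175 = 55036993537,  y_4 = 288·5640175+17·95550624 = 3248731008
k=5:  x_5 = 288·55036993537+287·17·3248731008 = 31701212726688,  y_5 = 288·3248731008+17·55036993537 = 1871263420433

288 17
165887 9792
95550624 5640175
55036993537 3248731008
31701212726688 1871263420433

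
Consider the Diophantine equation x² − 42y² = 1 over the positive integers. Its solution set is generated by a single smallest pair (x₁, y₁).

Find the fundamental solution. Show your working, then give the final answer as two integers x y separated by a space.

13 2

√42 = [6; 2,12, …], period ℓ=2 (even) → k=1
k=0  a_k=6  p_k/q_k = 6/1
k=1  a_k=2  p_k/q_k = 13/2
→ (13, 2).  Check: 13²=169, 42·2²=168, difference 1.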